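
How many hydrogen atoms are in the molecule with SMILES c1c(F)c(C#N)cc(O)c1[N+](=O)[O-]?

Hydrogens are implicit in SMILES; fill each atom to its normal valence:
  4 × C (aromatic): no H
  2 × C (aromatic): 1 H each → 2
  1 × C: no H
  1 × F: no H
  1 × N: no H
  1 × N (charge +1): no H
  1 × O: 1 H
  1 × O: no H
  1 × O (charge -1): no H
  Total hydrogens = 3.

3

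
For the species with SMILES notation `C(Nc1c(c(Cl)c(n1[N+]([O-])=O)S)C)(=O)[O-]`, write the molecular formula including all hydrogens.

Heavy atoms from the SMILES: 6 C, 1 Cl, 3 N, 4 O, 1 S.
Implicit hydrogens by atom environment:
  4 × C (aromatic): no H
  2 × O: no H
  2 × O (charge -1): no H
  1 × C: 3 H
  1 × C: no H
  1 × Cl: no H
  1 × N: 1 H
  1 × N (aromatic): no H
  1 × N (charge +1): no H
  1 × S: 1 H
  Total hydrogens = 5.
Net charge -1.
Molecular formula: C6H5ClN3O4S-

C6H5ClN3O4S-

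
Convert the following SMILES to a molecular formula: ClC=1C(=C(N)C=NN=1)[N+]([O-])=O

Heavy atoms from the SMILES: 4 C, 1 Cl, 4 N, 2 O.
Implicit hydrogens by atom environment:
  3 × C (aromatic): no H
  2 × N (aromatic): no H
  1 × C (aromatic): 1 H
  1 × Cl: no H
  1 × N: 2 H
  1 × N (charge +1): no H
  1 × O: no H
  1 × O (charge -1): no H
  Total hydrogens = 3.
Molecular formula: C4H3ClN4O2

C4H3ClN4O2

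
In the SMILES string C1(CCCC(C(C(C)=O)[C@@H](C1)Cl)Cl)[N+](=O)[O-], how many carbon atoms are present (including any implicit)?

10

The symbol for carbon appears 10 times in the SMILES. (Cl is a single chlorine, not C + l.)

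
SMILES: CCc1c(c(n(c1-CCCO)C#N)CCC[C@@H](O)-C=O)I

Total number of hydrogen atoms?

Hydrogens are implicit in SMILES; fill each atom to its normal valence:
  7 × C: 2 H each → 14
  4 × C (aromatic): no H
  2 × C: 1 H each → 2
  2 × O: 1 H each → 2
  1 × C: 3 H
  1 × C: no H
  1 × I: no H
  1 × N (aromatic): no H
  1 × N: no H
  1 × O: no H
  Total hydrogens = 21.

21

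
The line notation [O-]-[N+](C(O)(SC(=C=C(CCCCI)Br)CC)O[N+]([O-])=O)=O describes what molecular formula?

C10H14BrIN2O6S

Heavy atoms from the SMILES: 1 Br, 10 C, 1 I, 2 N, 6 O, 1 S.
Implicit hydrogens by atom environment:
  5 × C: 2 H each → 10
  4 × C: no H
  3 × O: no H
  2 × N (charge +1): no H
  2 × O (charge -1): no H
  1 × Br: no H
  1 × C: 3 H
  1 × I: no H
  1 × O: 1 H
  1 × S: no H
  Total hydrogens = 14.
Molecular formula: C10H14BrIN2O6S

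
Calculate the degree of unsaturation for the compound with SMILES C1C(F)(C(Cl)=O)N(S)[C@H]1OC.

2

Molecular formula from the SMILES: C5H7ClFNO2S.
DoU = (2C + 2 + N − H − X)/2 = (2·5 + 2 + 1 − 7 − 2)/2 = 4/2 = 2.
(Structurally: 1 ring(s) + 1 π bond(s) = 2.)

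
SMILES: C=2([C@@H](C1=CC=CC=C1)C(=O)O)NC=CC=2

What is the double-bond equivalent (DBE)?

Molecular formula from the SMILES: C12H11NO2.
DoU = (2C + 2 + N − H − X)/2 = (2·12 + 2 + 1 − 11 − 0)/2 = 16/2 = 8.
(Structurally: 2 ring(s) + 6 π bond(s) = 8.)

8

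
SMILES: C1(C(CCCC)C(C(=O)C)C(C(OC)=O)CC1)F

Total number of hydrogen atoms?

23

Hydrogens are implicit in SMILES; fill each atom to its normal valence:
  5 × C: 2 H each → 10
  4 × C: 1 H each → 4
  3 × C: 3 H each → 9
  3 × O: no H
  2 × C: no H
  1 × F: no H
  Total hydrogens = 23.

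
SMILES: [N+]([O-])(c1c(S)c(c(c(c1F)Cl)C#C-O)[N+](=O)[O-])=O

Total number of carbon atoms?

The symbol for carbon appears 8 times in the SMILES. Lowercase c denotes aromatic carbon and counts toward C.

8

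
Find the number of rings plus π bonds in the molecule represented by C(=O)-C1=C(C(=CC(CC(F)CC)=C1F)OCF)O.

Molecular formula from the SMILES: C12H13F3O3.
DoU = (2C + 2 + N − H − X)/2 = (2·12 + 2 + 0 − 13 − 3)/2 = 10/2 = 5.
(Structurally: 1 ring(s) + 4 π bond(s) = 5.)

5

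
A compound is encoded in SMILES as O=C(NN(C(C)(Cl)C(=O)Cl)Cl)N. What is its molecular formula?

Heavy atoms from the SMILES: 4 C, 3 Cl, 3 N, 2 O.
Implicit hydrogens by atom environment:
  3 × C: no H
  3 × Cl: no H
  2 × O: no H
  1 × C: 3 H
  1 × N: 2 H
  1 × N: 1 H
  1 × N: no H
  Total hydrogens = 6.
Molecular formula: C4H6Cl3N3O2

C4H6Cl3N3O2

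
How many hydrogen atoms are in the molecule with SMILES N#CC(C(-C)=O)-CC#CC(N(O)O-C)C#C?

Hydrogens are implicit in SMILES; fill each atom to its normal valence:
  5 × C: no H
  3 × C: 1 H each → 3
  2 × C: 3 H each → 6
  2 × N: no H
  2 × O: no H
  1 × C: 2 H
  1 × O: 1 H
  Total hydrogens = 12.

12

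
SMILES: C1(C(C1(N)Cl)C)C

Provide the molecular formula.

C5H10ClN

Heavy atoms from the SMILES: 5 C, 1 Cl, 1 N.
Implicit hydrogens by atom environment:
  2 × C: 3 H each → 6
  2 × C: 1 H each → 2
  1 × C: no H
  1 × Cl: no H
  1 × N: 2 H
  Total hydrogens = 10.
Molecular formula: C5H10ClN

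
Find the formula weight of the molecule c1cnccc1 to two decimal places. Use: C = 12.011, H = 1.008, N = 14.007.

79.10

Molecular formula: C5H5N.
M = 5×12.011 + 5×1.008 + 1×14.007 = 79.10 g/mol.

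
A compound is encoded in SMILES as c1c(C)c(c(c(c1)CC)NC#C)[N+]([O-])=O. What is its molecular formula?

Heavy atoms from the SMILES: 11 C, 2 N, 2 O.
Implicit hydrogens by atom environment:
  4 × C (aromatic): no H
  2 × C: 3 H each → 6
  2 × C (aromatic): 1 H each → 2
  1 × C: 2 H
  1 × C: 1 H
  1 × C: no H
  1 × N: 1 H
  1 × N (charge +1): no H
  1 × O: no H
  1 × O (charge -1): no H
  Total hydrogens = 12.
Molecular formula: C11H12N2O2

C11H12N2O2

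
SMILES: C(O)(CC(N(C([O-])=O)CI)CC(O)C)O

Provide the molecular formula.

Heavy atoms from the SMILES: 8 C, 1 I, 1 N, 5 O.
Implicit hydrogens by atom environment:
  3 × C: 2 H each → 6
  3 × C: 1 H each → 3
  3 × O: 1 H each → 3
  1 × C: 3 H
  1 × C: no H
  1 × I: no H
  1 × N: no H
  1 × O: no H
  1 × O (charge -1): no H
  Total hydrogens = 15.
Net charge -1.
Molecular formula: C8H15INO5-

C8H15INO5-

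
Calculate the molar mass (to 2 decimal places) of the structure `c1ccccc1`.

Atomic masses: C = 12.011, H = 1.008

Molecular formula: C6H6.
M = 6×12.011 + 6×1.008 = 78.11 g/mol.

78.11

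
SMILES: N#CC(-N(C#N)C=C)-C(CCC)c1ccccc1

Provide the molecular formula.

Heavy atoms from the SMILES: 15 C, 3 N.
Implicit hydrogens by atom environment:
  5 × C (aromatic): 1 H each → 5
  3 × C: 2 H each → 6
  3 × C: 1 H each → 3
  3 × N: no H
  2 × C: no H
  1 × C: 3 H
  1 × C (aromatic): no H
  Total hydrogens = 17.
Molecular formula: C15H17N3

C15H17N3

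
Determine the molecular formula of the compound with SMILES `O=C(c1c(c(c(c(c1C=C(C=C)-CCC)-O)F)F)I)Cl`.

Heavy atoms from the SMILES: 14 C, 1 Cl, 2 F, 1 I, 2 O.
Implicit hydrogens by atom environment:
  6 × C (aromatic): no H
  3 × C: 2 H each → 6
  2 × C: 1 H each → 2
  2 × C: no H
  2 × F: no H
  1 × C: 3 H
  1 × Cl: no H
  1 × I: no H
  1 × O: 1 H
  1 × O: no H
  Total hydrogens = 12.
Molecular formula: C14H12ClF2IO2

C14H12ClF2IO2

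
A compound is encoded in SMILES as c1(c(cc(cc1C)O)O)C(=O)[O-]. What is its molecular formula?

Heavy atoms from the SMILES: 8 C, 4 O.
Implicit hydrogens by atom environment:
  4 × C (aromatic): no H
  2 × C (aromatic): 1 H each → 2
  2 × O: 1 H each → 2
  1 × C: 3 H
  1 × C: no H
  1 × O: no H
  1 × O (charge -1): no H
  Total hydrogens = 7.
Net charge -1.
Molecular formula: C8H7O4-

C8H7O4-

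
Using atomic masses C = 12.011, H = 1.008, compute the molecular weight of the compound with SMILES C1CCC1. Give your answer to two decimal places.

Molecular formula: C4H8.
M = 4×12.011 + 8×1.008 = 56.11 g/mol.

56.11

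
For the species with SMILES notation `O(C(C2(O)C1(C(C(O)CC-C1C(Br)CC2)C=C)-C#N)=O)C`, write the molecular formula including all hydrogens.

Heavy atoms from the SMILES: 1 Br, 15 C, 1 N, 4 O.
Implicit hydrogens by atom environment:
  5 × C: 2 H each → 10
  5 × C: 1 H each → 5
  4 × C: no H
  2 × O: 1 H each → 2
  2 × O: no H
  1 × Br: no H
  1 × C: 3 H
  1 × N: no H
  Total hydrogens = 20.
Molecular formula: C15H20BrNO4

C15H20BrNO4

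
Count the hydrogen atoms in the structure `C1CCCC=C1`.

Hydrogens are implicit in SMILES; fill each atom to its normal valence:
  4 × C: 2 H each → 8
  2 × C: 1 H each → 2
  Total hydrogens = 10.

10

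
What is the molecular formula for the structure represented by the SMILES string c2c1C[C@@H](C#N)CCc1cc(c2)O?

C11H11NO

Heavy atoms from the SMILES: 11 C, 1 N, 1 O.
Implicit hydrogens by atom environment:
  3 × C: 2 H each → 6
  3 × C (aromatic): 1 H each → 3
  3 × C (aromatic): no H
  1 × C: 1 H
  1 × C: no H
  1 × N: no H
  1 × O: 1 H
  Total hydrogens = 11.
Molecular formula: C11H11NO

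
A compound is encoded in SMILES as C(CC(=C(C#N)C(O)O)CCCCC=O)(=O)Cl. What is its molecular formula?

C11H14ClNO4

Heavy atoms from the SMILES: 11 C, 1 Cl, 1 N, 4 O.
Implicit hydrogens by atom environment:
  5 × C: 2 H each → 10
  4 × C: no H
  2 × C: 1 H each → 2
  2 × O: 1 H each → 2
  2 × O: no H
  1 × Cl: no H
  1 × N: no H
  Total hydrogens = 14.
Molecular formula: C11H14ClNO4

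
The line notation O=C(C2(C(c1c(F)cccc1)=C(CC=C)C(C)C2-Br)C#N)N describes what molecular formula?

Heavy atoms from the SMILES: 1 Br, 17 C, 1 F, 2 N, 1 O.
Implicit hydrogens by atom environment:
  5 × C: no H
  4 × C (aromatic): 1 H each → 4
  3 × C: 1 H each → 3
  2 × C: 2 H each → 4
  2 × C (aromatic): no H
  1 × Br: no H
  1 × C: 3 H
  1 × F: no H
  1 × N: 2 H
  1 × N: no H
  1 × O: no H
  Total hydrogens = 16.
Molecular formula: C17H16BrFN2O

C17H16BrFN2O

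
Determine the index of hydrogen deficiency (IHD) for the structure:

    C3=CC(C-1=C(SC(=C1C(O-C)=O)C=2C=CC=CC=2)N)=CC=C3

12

Molecular formula from the SMILES: C18H15NO2S.
DoU = (2C + 2 + N − H − X)/2 = (2·18 + 2 + 1 − 15 − 0)/2 = 24/2 = 12.
(Structurally: 3 ring(s) + 9 π bond(s) = 12.)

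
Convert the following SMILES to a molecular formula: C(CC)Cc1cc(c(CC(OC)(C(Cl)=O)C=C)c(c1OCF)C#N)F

C18H20ClF2NO3

Heavy atoms from the SMILES: 18 C, 1 Cl, 2 F, 1 N, 3 O.
Implicit hydrogens by atom environment:
  6 × C: 2 H each → 12
  5 × C (aromatic): no H
  3 × C: no H
  3 × O: no H
  2 × C: 3 H each → 6
  2 × F: no H
  1 × C (aromatic): 1 H
  1 × C: 1 H
  1 × Cl: no H
  1 × N: no H
  Total hydrogens = 20.
Molecular formula: C18H20ClF2NO3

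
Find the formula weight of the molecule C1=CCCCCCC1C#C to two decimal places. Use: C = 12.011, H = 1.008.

134.22

Molecular formula: C10H14.
M = 10×12.011 + 14×1.008 = 134.22 g/mol.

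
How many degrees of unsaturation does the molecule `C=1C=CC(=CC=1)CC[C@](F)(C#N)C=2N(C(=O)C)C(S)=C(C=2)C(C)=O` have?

Molecular formula from the SMILES: C18H17FN2O2S.
DoU = (2C + 2 + N − H − X)/2 = (2·18 + 2 + 2 − 17 − 1)/2 = 22/2 = 11.
(Structurally: 2 ring(s) + 9 π bond(s) = 11.)

11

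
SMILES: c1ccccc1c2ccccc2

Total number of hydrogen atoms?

Hydrogens are implicit in SMILES; fill each atom to its normal valence:
  10 × C (aromatic): 1 H each → 10
  2 × C (aromatic): no H
  Total hydrogens = 10.

10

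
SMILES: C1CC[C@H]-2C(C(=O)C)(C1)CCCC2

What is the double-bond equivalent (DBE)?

3

Molecular formula from the SMILES: C12H20O.
DoU = (2C + 2 + N − H − X)/2 = (2·12 + 2 + 0 − 20 − 0)/2 = 6/2 = 3.
(Structurally: 2 ring(s) + 1 π bond(s) = 3.)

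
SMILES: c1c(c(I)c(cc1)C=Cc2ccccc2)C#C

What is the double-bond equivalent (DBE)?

11

Molecular formula from the SMILES: C16H11I.
DoU = (2C + 2 + N − H − X)/2 = (2·16 + 2 + 0 − 11 − 1)/2 = 22/2 = 11.
(Structurally: 2 ring(s) + 9 π bond(s) = 11.)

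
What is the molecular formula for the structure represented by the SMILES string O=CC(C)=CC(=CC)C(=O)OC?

C9H12O3

Heavy atoms from the SMILES: 9 C, 3 O.
Implicit hydrogens by atom environment:
  3 × C: 3 H each → 9
  3 × C: 1 H each → 3
  3 × C: no H
  3 × O: no H
  Total hydrogens = 12.
Molecular formula: C9H12O3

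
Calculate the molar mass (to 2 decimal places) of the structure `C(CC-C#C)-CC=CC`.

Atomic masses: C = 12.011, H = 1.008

Molecular formula: C9H14.
M = 9×12.011 + 14×1.008 = 122.21 g/mol.

122.21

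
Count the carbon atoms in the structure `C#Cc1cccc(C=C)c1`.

The symbol for carbon appears 10 times in the SMILES. Lowercase c denotes aromatic carbon and counts toward C.

10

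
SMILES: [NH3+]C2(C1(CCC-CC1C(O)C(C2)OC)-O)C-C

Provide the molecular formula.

C13H26NO3+

Heavy atoms from the SMILES: 13 C, 1 N, 3 O.
Implicit hydrogens by atom environment:
  6 × C: 2 H each → 12
  3 × C: 1 H each → 3
  2 × C: 3 H each → 6
  2 × C: no H
  2 × O: 1 H each → 2
  1 × N (charge +1): 3 H
  1 × O: no H
  Total hydrogens = 26.
Net charge +1.
Molecular formula: C13H26NO3+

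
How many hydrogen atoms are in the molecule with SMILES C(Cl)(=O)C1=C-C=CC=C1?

5

Hydrogens are implicit in SMILES; fill each atom to its normal valence:
  5 × C (aromatic): 1 H each → 5
  1 × C (aromatic): no H
  1 × C: no H
  1 × Cl: no H
  1 × O: no H
  Total hydrogens = 5.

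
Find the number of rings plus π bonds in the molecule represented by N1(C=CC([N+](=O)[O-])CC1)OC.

Molecular formula from the SMILES: C6H10N2O3.
DoU = (2C + 2 + N − H − X)/2 = (2·6 + 2 + 2 − 10 − 0)/2 = 6/2 = 3.
(Structurally: 1 ring(s) + 2 π bond(s) = 3.)

3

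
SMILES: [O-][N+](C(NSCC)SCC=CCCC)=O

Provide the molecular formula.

Heavy atoms from the SMILES: 9 C, 2 N, 2 O, 2 S.
Implicit hydrogens by atom environment:
  4 × C: 2 H each → 8
  3 × C: 1 H each → 3
  2 × C: 3 H each → 6
  2 × S: no H
  1 × N: 1 H
  1 × N (charge +1): no H
  1 × O: no H
  1 × O (charge -1): no H
  Total hydrogens = 18.
Molecular formula: C9H18N2O2S2

C9H18N2O2S2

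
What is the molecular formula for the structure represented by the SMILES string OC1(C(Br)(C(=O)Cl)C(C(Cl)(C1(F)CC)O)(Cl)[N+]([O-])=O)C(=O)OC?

C10H10BrCl3FNO7

Heavy atoms from the SMILES: 1 Br, 10 C, 3 Cl, 1 F, 1 N, 7 O.
Implicit hydrogens by atom environment:
  7 × C: no H
  4 × O: no H
  3 × Cl: no H
  2 × C: 3 H each → 6
  2 × O: 1 H each → 2
  1 × Br: no H
  1 × C: 2 H
  1 × F: no H
  1 × N (charge +1): no H
  1 × O (charge -1): no H
  Total hydrogens = 10.
Molecular formula: C10H10BrCl3FNO7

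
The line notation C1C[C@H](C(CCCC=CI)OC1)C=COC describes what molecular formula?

Heavy atoms from the SMILES: 13 C, 1 I, 2 O.
Implicit hydrogens by atom environment:
  6 × C: 2 H each → 12
  6 × C: 1 H each → 6
  2 × O: no H
  1 × C: 3 H
  1 × I: no H
  Total hydrogens = 21.
Molecular formula: C13H21IO2

C13H21IO2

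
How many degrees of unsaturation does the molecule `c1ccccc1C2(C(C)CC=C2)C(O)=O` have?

7

Molecular formula from the SMILES: C13H14O2.
DoU = (2C + 2 + N − H − X)/2 = (2·13 + 2 + 0 − 14 − 0)/2 = 14/2 = 7.
(Structurally: 2 ring(s) + 5 π bond(s) = 7.)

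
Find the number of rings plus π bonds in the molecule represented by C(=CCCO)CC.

1

Molecular formula from the SMILES: C6H12O.
DoU = (2C + 2 + N − H − X)/2 = (2·6 + 2 + 0 − 12 − 0)/2 = 2/2 = 1.
(Structurally: 0 ring(s) + 1 π bond(s) = 1.)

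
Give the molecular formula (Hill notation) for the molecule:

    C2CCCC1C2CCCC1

C10H18

Heavy atoms from the SMILES: 10 C.
Implicit hydrogens by atom environment:
  8 × C: 2 H each → 16
  2 × C: 1 H each → 2
  Total hydrogens = 18.
Molecular formula: C10H18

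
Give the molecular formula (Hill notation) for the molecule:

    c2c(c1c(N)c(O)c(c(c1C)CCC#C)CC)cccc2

C19H21NO

Heavy atoms from the SMILES: 19 C, 1 N, 1 O.
Implicit hydrogens by atom environment:
  7 × C (aromatic): no H
  5 × C (aromatic): 1 H each → 5
  3 × C: 2 H each → 6
  2 × C: 3 H each → 6
  1 × C: 1 H
  1 × C: no H
  1 × N: 2 H
  1 × O: 1 H
  Total hydrogens = 21.
Molecular formula: C19H21NO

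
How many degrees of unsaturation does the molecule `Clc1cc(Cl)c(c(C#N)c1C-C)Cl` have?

Molecular formula from the SMILES: C9H6Cl3N.
DoU = (2C + 2 + N − H − X)/2 = (2·9 + 2 + 1 − 6 − 3)/2 = 12/2 = 6.
(Structurally: 1 ring(s) + 5 π bond(s) = 6.)

6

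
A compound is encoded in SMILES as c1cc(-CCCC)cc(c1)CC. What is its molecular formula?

C12H18

Heavy atoms from the SMILES: 12 C.
Implicit hydrogens by atom environment:
  4 × C: 2 H each → 8
  4 × C (aromatic): 1 H each → 4
  2 × C: 3 H each → 6
  2 × C (aromatic): no H
  Total hydrogens = 18.
Molecular formula: C12H18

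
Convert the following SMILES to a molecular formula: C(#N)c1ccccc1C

C8H7N

Heavy atoms from the SMILES: 8 C, 1 N.
Implicit hydrogens by atom environment:
  4 × C (aromatic): 1 H each → 4
  2 × C (aromatic): no H
  1 × C: 3 H
  1 × C: no H
  1 × N: no H
  Total hydrogens = 7.
Molecular formula: C8H7N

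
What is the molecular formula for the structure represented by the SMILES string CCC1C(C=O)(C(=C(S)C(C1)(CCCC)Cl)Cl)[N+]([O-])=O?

Heavy atoms from the SMILES: 13 C, 2 Cl, 1 N, 3 O, 1 S.
Implicit hydrogens by atom environment:
  5 × C: 2 H each → 10
  4 × C: no H
  2 × C: 3 H each → 6
  2 × C: 1 H each → 2
  2 × Cl: no H
  2 × O: no H
  1 × N (charge +1): no H
  1 × O (charge -1): no H
  1 × S: 1 H
  Total hydrogens = 19.
Molecular formula: C13H19Cl2NO3S

C13H19Cl2NO3S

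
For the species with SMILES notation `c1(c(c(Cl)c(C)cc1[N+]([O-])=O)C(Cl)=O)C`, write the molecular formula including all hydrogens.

Heavy atoms from the SMILES: 9 C, 2 Cl, 1 N, 3 O.
Implicit hydrogens by atom environment:
  5 × C (aromatic): no H
  2 × C: 3 H each → 6
  2 × Cl: no H
  2 × O: no H
  1 × C (aromatic): 1 H
  1 × C: no H
  1 × N (charge +1): no H
  1 × O (charge -1): no H
  Total hydrogens = 7.
Molecular formula: C9H7Cl2NO3

C9H7Cl2NO3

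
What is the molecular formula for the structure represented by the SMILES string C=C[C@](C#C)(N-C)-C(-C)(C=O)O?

C9H13NO2

Heavy atoms from the SMILES: 9 C, 1 N, 2 O.
Implicit hydrogens by atom environment:
  3 × C: 1 H each → 3
  3 × C: no H
  2 × C: 3 H each → 6
  1 × C: 2 H
  1 × N: 1 H
  1 × O: 1 H
  1 × O: no H
  Total hydrogens = 13.
Molecular formula: C9H13NO2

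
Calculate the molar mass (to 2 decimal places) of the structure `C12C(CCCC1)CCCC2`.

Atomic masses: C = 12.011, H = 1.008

138.25

Molecular formula: C10H18.
M = 10×12.011 + 18×1.008 = 138.25 g/mol.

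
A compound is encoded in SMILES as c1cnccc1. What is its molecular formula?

Heavy atoms from the SMILES: 5 C, 1 N.
Implicit hydrogens by atom environment:
  5 × C (aromatic): 1 H each → 5
  1 × N (aromatic): no H
  Total hydrogens = 5.
Molecular formula: C5H5N

C5H5N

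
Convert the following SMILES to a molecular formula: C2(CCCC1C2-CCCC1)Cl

Heavy atoms from the SMILES: 10 C, 1 Cl.
Implicit hydrogens by atom environment:
  7 × C: 2 H each → 14
  3 × C: 1 H each → 3
  1 × Cl: no H
  Total hydrogens = 17.
Molecular formula: C10H17Cl

C10H17Cl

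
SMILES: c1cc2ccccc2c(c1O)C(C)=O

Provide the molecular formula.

Heavy atoms from the SMILES: 12 C, 2 O.
Implicit hydrogens by atom environment:
  6 × C (aromatic): 1 H each → 6
  4 × C (aromatic): no H
  1 × C: 3 H
  1 × C: no H
  1 × O: 1 H
  1 × O: no H
  Total hydrogens = 10.
Molecular formula: C12H10O2

C12H10O2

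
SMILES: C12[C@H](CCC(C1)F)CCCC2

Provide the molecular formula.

Heavy atoms from the SMILES: 10 C, 1 F.
Implicit hydrogens by atom environment:
  7 × C: 2 H each → 14
  3 × C: 1 H each → 3
  1 × F: no H
  Total hydrogens = 17.
Molecular formula: C10H17F

C10H17F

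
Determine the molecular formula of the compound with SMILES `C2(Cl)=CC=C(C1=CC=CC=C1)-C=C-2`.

C12H9Cl

Heavy atoms from the SMILES: 12 C, 1 Cl.
Implicit hydrogens by atom environment:
  9 × C (aromatic): 1 H each → 9
  3 × C (aromatic): no H
  1 × Cl: no H
  Total hydrogens = 9.
Molecular formula: C12H9Cl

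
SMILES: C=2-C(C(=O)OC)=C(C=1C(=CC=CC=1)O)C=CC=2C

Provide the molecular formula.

Heavy atoms from the SMILES: 15 C, 3 O.
Implicit hydrogens by atom environment:
  7 × C (aromatic): 1 H each → 7
  5 × C (aromatic): no H
  2 × C: 3 H each → 6
  2 × O: no H
  1 × C: no H
  1 × O: 1 H
  Total hydrogens = 14.
Molecular formula: C15H14O3

C15H14O3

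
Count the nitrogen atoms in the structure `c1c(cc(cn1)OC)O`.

1

The symbol for nitrogen appears 1 time in the SMILES.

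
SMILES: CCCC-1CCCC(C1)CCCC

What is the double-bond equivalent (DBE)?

Molecular formula from the SMILES: C13H26.
DoU = (2C + 2 + N − H − X)/2 = (2·13 + 2 + 0 − 26 − 0)/2 = 2/2 = 1.
(Structurally: 1 ring(s) + 0 π bond(s) = 1.)

1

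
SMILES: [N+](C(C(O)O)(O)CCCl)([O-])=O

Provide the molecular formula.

Heavy atoms from the SMILES: 4 C, 1 Cl, 1 N, 5 O.
Implicit hydrogens by atom environment:
  3 × O: 1 H each → 3
  2 × C: 2 H each → 4
  1 × C: 1 H
  1 × C: no H
  1 × Cl: no H
  1 × N (charge +1): no H
  1 × O: no H
  1 × O (charge -1): no H
  Total hydrogens = 8.
Molecular formula: C4H8ClNO5

C4H8ClNO5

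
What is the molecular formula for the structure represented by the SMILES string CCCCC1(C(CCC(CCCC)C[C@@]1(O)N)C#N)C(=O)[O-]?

Heavy atoms from the SMILES: 17 C, 2 N, 3 O.
Implicit hydrogens by atom environment:
  9 × C: 2 H each → 18
  4 × C: no H
  2 × C: 3 H each → 6
  2 × C: 1 H each → 2
  1 × N: 2 H
  1 × N: no H
  1 × O: 1 H
  1 × O: no H
  1 × O (charge -1): no H
  Total hydrogens = 29.
Net charge -1.
Molecular formula: C17H29N2O3-

C17H29N2O3-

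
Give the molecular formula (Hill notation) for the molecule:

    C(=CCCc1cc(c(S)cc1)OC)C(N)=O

Heavy atoms from the SMILES: 12 C, 1 N, 2 O, 1 S.
Implicit hydrogens by atom environment:
  3 × C (aromatic): 1 H each → 3
  3 × C (aromatic): no H
  2 × C: 2 H each → 4
  2 × C: 1 H each → 2
  2 × O: no H
  1 × C: 3 H
  1 × C: no H
  1 × N: 2 H
  1 × S: 1 H
  Total hydrogens = 15.
Molecular formula: C12H15NO2S

C12H15NO2S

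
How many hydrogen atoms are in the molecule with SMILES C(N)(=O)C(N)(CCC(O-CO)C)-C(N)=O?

17

Hydrogens are implicit in SMILES; fill each atom to its normal valence:
  3 × C: 2 H each → 6
  3 × C: no H
  3 × N: 2 H each → 6
  3 × O: no H
  1 × C: 3 H
  1 × C: 1 H
  1 × O: 1 H
  Total hydrogens = 17.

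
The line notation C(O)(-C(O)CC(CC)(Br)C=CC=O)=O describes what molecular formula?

C9H13BrO4

Heavy atoms from the SMILES: 1 Br, 9 C, 4 O.
Implicit hydrogens by atom environment:
  4 × C: 1 H each → 4
  2 × C: 2 H each → 4
  2 × C: no H
  2 × O: 1 H each → 2
  2 × O: no H
  1 × Br: no H
  1 × C: 3 H
  Total hydrogens = 13.
Molecular formula: C9H13BrO4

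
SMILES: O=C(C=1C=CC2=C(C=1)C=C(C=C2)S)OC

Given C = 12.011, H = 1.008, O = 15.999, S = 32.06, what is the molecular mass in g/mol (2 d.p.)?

218.27

Molecular formula: C12H10O2S.
M = 12×12.011 + 10×1.008 + 2×15.999 + 1×32.06 = 218.27 g/mol.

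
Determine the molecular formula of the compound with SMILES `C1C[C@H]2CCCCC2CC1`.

Heavy atoms from the SMILES: 10 C.
Implicit hydrogens by atom environment:
  8 × C: 2 H each → 16
  2 × C: 1 H each → 2
  Total hydrogens = 18.
Molecular formula: C10H18

C10H18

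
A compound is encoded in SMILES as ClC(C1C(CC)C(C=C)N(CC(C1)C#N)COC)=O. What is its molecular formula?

Heavy atoms from the SMILES: 14 C, 1 Cl, 2 N, 2 O.
Implicit hydrogens by atom environment:
  5 × C: 2 H each → 10
  5 × C: 1 H each → 5
  2 × C: 3 H each → 6
  2 × C: no H
  2 × N: no H
  2 × O: no H
  1 × Cl: no H
  Total hydrogens = 21.
Molecular formula: C14H21ClN2O2

C14H21ClN2O2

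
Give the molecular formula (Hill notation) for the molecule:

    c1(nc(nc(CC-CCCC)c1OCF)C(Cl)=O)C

Heavy atoms from the SMILES: 13 C, 1 Cl, 1 F, 2 N, 2 O.
Implicit hydrogens by atom environment:
  6 × C: 2 H each → 12
  4 × C (aromatic): no H
  2 × C: 3 H each → 6
  2 × N (aromatic): no H
  2 × O: no H
  1 × C: no H
  1 × Cl: no H
  1 × F: no H
  Total hydrogens = 18.
Molecular formula: C13H18ClFN2O2

C13H18ClFN2O2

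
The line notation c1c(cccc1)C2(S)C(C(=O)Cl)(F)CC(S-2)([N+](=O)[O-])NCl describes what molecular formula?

Heavy atoms from the SMILES: 11 C, 2 Cl, 1 F, 2 N, 3 O, 2 S.
Implicit hydrogens by atom environment:
  5 × C (aromatic): 1 H each → 5
  4 × C: no H
  2 × Cl: no H
  2 × O: no H
  1 × C: 2 H
  1 × C (aromatic): no H
  1 × F: no H
  1 × N: 1 H
  1 × N (charge +1): no H
  1 × O (charge -1): no H
  1 × S: 1 H
  1 × S: no H
  Total hydrogens = 9.
Molecular formula: C11H9Cl2FN2O3S2

C11H9Cl2FN2O3S2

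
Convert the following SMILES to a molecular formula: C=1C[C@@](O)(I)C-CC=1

C6H9IO

Heavy atoms from the SMILES: 6 C, 1 I, 1 O.
Implicit hydrogens by atom environment:
  3 × C: 2 H each → 6
  2 × C: 1 H each → 2
  1 × C: no H
  1 × I: no H
  1 × O: 1 H
  Total hydrogens = 9.
Molecular formula: C6H9IO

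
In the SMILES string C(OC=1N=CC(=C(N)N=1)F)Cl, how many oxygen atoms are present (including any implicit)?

1

The symbol for oxygen appears 1 time in the SMILES.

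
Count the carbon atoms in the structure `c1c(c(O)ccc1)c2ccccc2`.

12

The symbol for carbon appears 12 times in the SMILES. Lowercase c denotes aromatic carbon and counts toward C.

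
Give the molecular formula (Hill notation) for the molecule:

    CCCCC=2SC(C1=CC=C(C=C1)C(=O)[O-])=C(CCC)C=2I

C18H20IO2S-

Heavy atoms from the SMILES: 18 C, 1 I, 2 O, 1 S.
Implicit hydrogens by atom environment:
  6 × C (aromatic): no H
  5 × C: 2 H each → 10
  4 × C (aromatic): 1 H each → 4
  2 × C: 3 H each → 6
  1 × C: no H
  1 × I: no H
  1 × O: no H
  1 × O (charge -1): no H
  1 × S (aromatic): no H
  Total hydrogens = 20.
Net charge -1.
Molecular formula: C18H20IO2S-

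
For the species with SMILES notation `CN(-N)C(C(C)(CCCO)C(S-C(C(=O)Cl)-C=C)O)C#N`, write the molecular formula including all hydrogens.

Heavy atoms from the SMILES: 13 C, 1 Cl, 3 N, 3 O, 1 S.
Implicit hydrogens by atom environment:
  4 × C: 2 H each → 8
  4 × C: 1 H each → 4
  3 × C: no H
  2 × C: 3 H each → 6
  2 × N: no H
  2 × O: 1 H each → 2
  1 × Cl: no H
  1 × N: 2 H
  1 × O: no H
  1 × S: no H
  Total hydrogens = 22.
Molecular formula: C13H22ClN3O3S

C13H22ClN3O3S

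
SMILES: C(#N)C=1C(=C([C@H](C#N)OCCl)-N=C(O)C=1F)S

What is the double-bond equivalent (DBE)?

Molecular formula from the SMILES: C9H5ClFN3O2S.
DoU = (2C + 2 + N − H − X)/2 = (2·9 + 2 + 3 − 5 − 2)/2 = 16/2 = 8.
(Structurally: 1 ring(s) + 7 π bond(s) = 8.)

8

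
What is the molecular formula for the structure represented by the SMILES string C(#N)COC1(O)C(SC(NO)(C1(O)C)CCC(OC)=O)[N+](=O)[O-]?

Heavy atoms from the SMILES: 11 C, 3 N, 8 O, 1 S.
Implicit hydrogens by atom environment:
  5 × C: no H
  4 × O: no H
  3 × C: 2 H each → 6
  3 × O: 1 H each → 3
  2 × C: 3 H each → 6
  1 × C: 1 H
  1 × N: 1 H
  1 × N (charge +1): no H
  1 × N: no H
  1 × O (charge -1): no H
  1 × S: no H
  Total hydrogens = 17.
Molecular formula: C11H17N3O8S

C11H17N3O8S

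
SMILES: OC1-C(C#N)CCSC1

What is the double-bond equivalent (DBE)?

3

Molecular formula from the SMILES: C6H9NOS.
DoU = (2C + 2 + N − H − X)/2 = (2·6 + 2 + 1 − 9 − 0)/2 = 6/2 = 3.
(Structurally: 1 ring(s) + 2 π bond(s) = 3.)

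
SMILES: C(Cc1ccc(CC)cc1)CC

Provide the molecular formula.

Heavy atoms from the SMILES: 12 C.
Implicit hydrogens by atom environment:
  4 × C: 2 H each → 8
  4 × C (aromatic): 1 H each → 4
  2 × C: 3 H each → 6
  2 × C (aromatic): no H
  Total hydrogens = 18.
Molecular formula: C12H18

C12H18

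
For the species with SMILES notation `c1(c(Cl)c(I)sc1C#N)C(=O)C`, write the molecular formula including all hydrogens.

Heavy atoms from the SMILES: 7 C, 1 Cl, 1 I, 1 N, 1 O, 1 S.
Implicit hydrogens by atom environment:
  4 × C (aromatic): no H
  2 × C: no H
  1 × C: 3 H
  1 × Cl: no H
  1 × I: no H
  1 × N: no H
  1 × O: no H
  1 × S (aromatic): no H
  Total hydrogens = 3.
Molecular formula: C7H3ClINOS

C7H3ClINOS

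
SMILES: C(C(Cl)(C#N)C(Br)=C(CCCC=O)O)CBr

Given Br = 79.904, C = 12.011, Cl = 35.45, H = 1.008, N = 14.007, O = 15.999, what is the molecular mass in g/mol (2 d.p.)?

373.47

Molecular formula: C10H12Br2ClNO2.
M = 2×79.904 + 10×12.011 + 1×35.45 + 12×1.008 + 1×14.007 + 2×15.999 = 373.47 g/mol.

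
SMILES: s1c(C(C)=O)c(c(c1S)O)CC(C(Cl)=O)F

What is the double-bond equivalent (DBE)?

Molecular formula from the SMILES: C9H8ClFO3S2.
DoU = (2C + 2 + N − H − X)/2 = (2·9 + 2 + 0 − 8 − 2)/2 = 10/2 = 5.
(Structurally: 1 ring(s) + 4 π bond(s) = 5.)

5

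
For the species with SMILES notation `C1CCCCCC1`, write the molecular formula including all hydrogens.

Heavy atoms from the SMILES: 7 C.
Implicit hydrogens by atom environment:
  7 × C: 2 H each → 14
  Total hydrogens = 14.
Molecular formula: C7H14

C7H14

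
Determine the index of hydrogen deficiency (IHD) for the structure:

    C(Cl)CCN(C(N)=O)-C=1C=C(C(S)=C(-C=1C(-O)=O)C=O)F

7

Molecular formula from the SMILES: C12H12ClFN2O4S.
DoU = (2C + 2 + N − H − X)/2 = (2·12 + 2 + 2 − 12 − 2)/2 = 14/2 = 7.
(Structurally: 1 ring(s) + 6 π bond(s) = 7.)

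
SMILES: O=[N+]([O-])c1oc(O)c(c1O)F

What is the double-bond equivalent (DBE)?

4

Molecular formula from the SMILES: C4H2FNO5.
DoU = (2C + 2 + N − H − X)/2 = (2·4 + 2 + 1 − 2 − 1)/2 = 8/2 = 4.
(Structurally: 1 ring(s) + 3 π bond(s) = 4.)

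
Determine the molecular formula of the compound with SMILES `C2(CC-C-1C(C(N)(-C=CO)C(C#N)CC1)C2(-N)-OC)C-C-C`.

Heavy atoms from the SMILES: 17 C, 3 N, 2 O.
Implicit hydrogens by atom environment:
  6 × C: 2 H each → 12
  6 × C: 1 H each → 6
  3 × C: no H
  2 × C: 3 H each → 6
  2 × N: 2 H each → 4
  1 × N: no H
  1 × O: 1 H
  1 × O: no H
  Total hydrogens = 29.
Molecular formula: C17H29N3O2

C17H29N3O2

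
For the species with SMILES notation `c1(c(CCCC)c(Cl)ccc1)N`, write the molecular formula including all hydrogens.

Heavy atoms from the SMILES: 10 C, 1 Cl, 1 N.
Implicit hydrogens by atom environment:
  3 × C: 2 H each → 6
  3 × C (aromatic): 1 H each → 3
  3 × C (aromatic): no H
  1 × C: 3 H
  1 × Cl: no H
  1 × N: 2 H
  Total hydrogens = 14.
Molecular formula: C10H14ClN

C10H14ClN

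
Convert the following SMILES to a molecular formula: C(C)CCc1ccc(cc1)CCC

C13H20

Heavy atoms from the SMILES: 13 C.
Implicit hydrogens by atom environment:
  5 × C: 2 H each → 10
  4 × C (aromatic): 1 H each → 4
  2 × C: 3 H each → 6
  2 × C (aromatic): no H
  Total hydrogens = 20.
Molecular formula: C13H20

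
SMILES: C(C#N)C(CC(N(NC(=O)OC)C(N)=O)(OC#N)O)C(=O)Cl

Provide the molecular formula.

C10H12ClN5O6

Heavy atoms from the SMILES: 10 C, 1 Cl, 5 N, 6 O.
Implicit hydrogens by atom environment:
  6 × C: no H
  5 × O: no H
  3 × N: no H
  2 × C: 2 H each → 4
  1 × C: 3 H
  1 × C: 1 H
  1 × Cl: no H
  1 × N: 2 H
  1 × N: 1 H
  1 × O: 1 H
  Total hydrogens = 12.
Molecular formula: C10H12ClN5O6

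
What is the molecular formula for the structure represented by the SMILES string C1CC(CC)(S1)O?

Heavy atoms from the SMILES: 5 C, 1 O, 1 S.
Implicit hydrogens by atom environment:
  3 × C: 2 H each → 6
  1 × C: 3 H
  1 × C: no H
  1 × O: 1 H
  1 × S: no H
  Total hydrogens = 10.
Molecular formula: C5H10OS

C5H10OS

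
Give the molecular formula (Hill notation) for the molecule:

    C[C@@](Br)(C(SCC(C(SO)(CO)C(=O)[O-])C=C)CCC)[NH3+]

Heavy atoms from the SMILES: 1 Br, 13 C, 1 N, 4 O, 2 S.
Implicit hydrogens by atom environment:
  5 × C: 2 H each → 10
  3 × C: 1 H each → 3
  3 × C: no H
  2 × C: 3 H each → 6
  2 × O: 1 H each → 2
  2 × S: no H
  1 × Br: no H
  1 × N (charge +1): 3 H
  1 × O: no H
  1 × O (charge -1): no H
  Total hydrogens = 24.
Molecular formula: C13H24BrNO4S2

C13H24BrNO4S2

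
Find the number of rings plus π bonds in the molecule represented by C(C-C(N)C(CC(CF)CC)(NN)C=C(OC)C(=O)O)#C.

4

Molecular formula from the SMILES: C14H24FN3O3.
DoU = (2C + 2 + N − H − X)/2 = (2·14 + 2 + 3 − 24 − 1)/2 = 8/2 = 4.
(Structurally: 0 ring(s) + 4 π bond(s) = 4.)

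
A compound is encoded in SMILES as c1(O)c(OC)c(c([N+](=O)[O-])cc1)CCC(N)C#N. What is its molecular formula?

C11H13N3O4

Heavy atoms from the SMILES: 11 C, 3 N, 4 O.
Implicit hydrogens by atom environment:
  4 × C (aromatic): no H
  2 × C: 2 H each → 4
  2 × C (aromatic): 1 H each → 2
  2 × O: no H
  1 × C: 3 H
  1 × C: 1 H
  1 × C: no H
  1 × N: 2 H
  1 × N (charge +1): no H
  1 × N: no H
  1 × O: 1 H
  1 × O (charge -1): no H
  Total hydrogens = 13.
Molecular formula: C11H13N3O4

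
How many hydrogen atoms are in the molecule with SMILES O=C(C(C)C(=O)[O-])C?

Hydrogens are implicit in SMILES; fill each atom to its normal valence:
  2 × C: 3 H each → 6
  2 × C: no H
  2 × O: no H
  1 × C: 1 H
  1 × O (charge -1): no H
  Total hydrogens = 7.

7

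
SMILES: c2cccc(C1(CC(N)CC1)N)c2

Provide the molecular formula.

Heavy atoms from the SMILES: 11 C, 2 N.
Implicit hydrogens by atom environment:
  5 × C (aromatic): 1 H each → 5
  3 × C: 2 H each → 6
  2 × N: 2 H each → 4
  1 × C: 1 H
  1 × C: no H
  1 × C (aromatic): no H
  Total hydrogens = 16.
Molecular formula: C11H16N2

C11H16N2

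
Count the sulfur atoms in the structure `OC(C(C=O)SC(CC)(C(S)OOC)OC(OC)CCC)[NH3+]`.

2

The symbol for sulfur appears 2 times in the SMILES.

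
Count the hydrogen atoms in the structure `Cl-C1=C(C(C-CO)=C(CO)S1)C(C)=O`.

Hydrogens are implicit in SMILES; fill each atom to its normal valence:
  4 × C (aromatic): no H
  3 × C: 2 H each → 6
  2 × O: 1 H each → 2
  1 × C: 3 H
  1 × C: no H
  1 × Cl: no H
  1 × O: no H
  1 × S (aromatic): no H
  Total hydrogens = 11.

11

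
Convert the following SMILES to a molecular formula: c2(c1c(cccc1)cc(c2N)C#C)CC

C14H13N

Heavy atoms from the SMILES: 14 C, 1 N.
Implicit hydrogens by atom environment:
  5 × C (aromatic): 1 H each → 5
  5 × C (aromatic): no H
  1 × C: 3 H
  1 × C: 2 H
  1 × C: 1 H
  1 × C: no H
  1 × N: 2 H
  Total hydrogens = 13.
Molecular formula: C14H13N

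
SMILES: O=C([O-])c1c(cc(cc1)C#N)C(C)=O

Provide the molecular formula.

C10H6NO3-

Heavy atoms from the SMILES: 10 C, 1 N, 3 O.
Implicit hydrogens by atom environment:
  3 × C (aromatic): 1 H each → 3
  3 × C (aromatic): no H
  3 × C: no H
  2 × O: no H
  1 × C: 3 H
  1 × N: no H
  1 × O (charge -1): no H
  Total hydrogens = 6.
Net charge -1.
Molecular formula: C10H6NO3-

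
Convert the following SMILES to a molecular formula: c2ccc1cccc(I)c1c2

Heavy atoms from the SMILES: 10 C, 1 I.
Implicit hydrogens by atom environment:
  7 × C (aromatic): 1 H each → 7
  3 × C (aromatic): no H
  1 × I: no H
  Total hydrogens = 7.
Molecular formula: C10H7I

C10H7I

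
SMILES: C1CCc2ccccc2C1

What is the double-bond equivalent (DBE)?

Molecular formula from the SMILES: C10H12.
DoU = (2C + 2 + N − H − X)/2 = (2·10 + 2 + 0 − 12 − 0)/2 = 10/2 = 5.
(Structurally: 2 ring(s) + 3 π bond(s) = 5.)

5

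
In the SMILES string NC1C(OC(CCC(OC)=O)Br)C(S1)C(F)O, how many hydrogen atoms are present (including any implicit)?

15

Hydrogens are implicit in SMILES; fill each atom to its normal valence:
  5 × C: 1 H each → 5
  3 × O: no H
  2 × C: 2 H each → 4
  1 × Br: no H
  1 × C: 3 H
  1 × C: no H
  1 × F: no H
  1 × N: 2 H
  1 × O: 1 H
  1 × S: no H
  Total hydrogens = 15.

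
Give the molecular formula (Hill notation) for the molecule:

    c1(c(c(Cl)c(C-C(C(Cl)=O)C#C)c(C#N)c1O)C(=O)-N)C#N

C14H7Cl2N3O3

Heavy atoms from the SMILES: 14 C, 2 Cl, 3 N, 3 O.
Implicit hydrogens by atom environment:
  6 × C (aromatic): no H
  5 × C: no H
  2 × C: 1 H each → 2
  2 × Cl: no H
  2 × N: no H
  2 × O: no H
  1 × C: 2 H
  1 × N: 2 H
  1 × O: 1 H
  Total hydrogens = 7.
Molecular formula: C14H7Cl2N3O3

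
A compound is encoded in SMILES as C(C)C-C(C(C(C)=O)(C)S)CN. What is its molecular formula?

Heavy atoms from the SMILES: 9 C, 1 N, 1 O, 1 S.
Implicit hydrogens by atom environment:
  3 × C: 3 H each → 9
  3 × C: 2 H each → 6
  2 × C: no H
  1 × C: 1 H
  1 × N: 2 H
  1 × O: no H
  1 × S: 1 H
  Total hydrogens = 19.
Molecular formula: C9H19NOS

C9H19NOS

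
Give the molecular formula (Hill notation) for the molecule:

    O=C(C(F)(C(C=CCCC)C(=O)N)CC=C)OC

C13H20FNO3

Heavy atoms from the SMILES: 13 C, 1 F, 1 N, 3 O.
Implicit hydrogens by atom environment:
  4 × C: 2 H each → 8
  4 × C: 1 H each → 4
  3 × C: no H
  3 × O: no H
  2 × C: 3 H each → 6
  1 × F: no H
  1 × N: 2 H
  Total hydrogens = 20.
Molecular formula: C13H20FNO3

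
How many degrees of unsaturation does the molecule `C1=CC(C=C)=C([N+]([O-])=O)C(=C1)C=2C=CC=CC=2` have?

10

Molecular formula from the SMILES: C14H11NO2.
DoU = (2C + 2 + N − H − X)/2 = (2·14 + 2 + 1 − 11 − 0)/2 = 20/2 = 10.
(Structurally: 2 ring(s) + 8 π bond(s) = 10.)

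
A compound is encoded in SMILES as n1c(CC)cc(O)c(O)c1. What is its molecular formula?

Heavy atoms from the SMILES: 7 C, 1 N, 2 O.
Implicit hydrogens by atom environment:
  3 × C (aromatic): no H
  2 × C (aromatic): 1 H each → 2
  2 × O: 1 H each → 2
  1 × C: 3 H
  1 × C: 2 H
  1 × N (aromatic): no H
  Total hydrogens = 9.
Molecular formula: C7H9NO2

C7H9NO2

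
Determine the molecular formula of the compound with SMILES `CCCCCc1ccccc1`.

Heavy atoms from the SMILES: 11 C.
Implicit hydrogens by atom environment:
  5 × C (aromatic): 1 H each → 5
  4 × C: 2 H each → 8
  1 × C: 3 H
  1 × C (aromatic): no H
  Total hydrogens = 16.
Molecular formula: C11H16

C11H16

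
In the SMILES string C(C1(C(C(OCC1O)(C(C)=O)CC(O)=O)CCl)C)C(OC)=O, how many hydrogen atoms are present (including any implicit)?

Hydrogens are implicit in SMILES; fill each atom to its normal valence:
  5 × C: no H
  5 × O: no H
  4 × C: 2 H each → 8
  3 × C: 3 H each → 9
  2 × C: 1 H each → 2
  2 × O: 1 H each → 2
  1 × Cl: no H
  Total hydrogens = 21.

21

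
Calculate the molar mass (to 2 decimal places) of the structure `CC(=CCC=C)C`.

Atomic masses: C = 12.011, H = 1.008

Molecular formula: C7H12.
M = 7×12.011 + 12×1.008 = 96.17 g/mol.

96.17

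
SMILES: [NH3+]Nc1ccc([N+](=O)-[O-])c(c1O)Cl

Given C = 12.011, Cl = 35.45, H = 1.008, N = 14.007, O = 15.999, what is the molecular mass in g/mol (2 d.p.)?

204.59

Molecular formula: C6H7ClN3O3+.
M = 6×12.011 + 1×35.45 + 7×1.008 + 3×14.007 + 3×15.999 = 204.59 g/mol.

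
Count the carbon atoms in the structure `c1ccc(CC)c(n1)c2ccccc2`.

13

The symbol for carbon appears 13 times in the SMILES. Lowercase c denotes aromatic carbon and counts toward C.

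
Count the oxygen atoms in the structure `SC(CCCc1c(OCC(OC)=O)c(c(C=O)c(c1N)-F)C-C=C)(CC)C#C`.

The symbol for oxygen appears 4 times in the SMILES.

4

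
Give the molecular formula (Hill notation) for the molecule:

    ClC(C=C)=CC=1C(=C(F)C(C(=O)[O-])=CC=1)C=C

C13H9ClFO2-

Heavy atoms from the SMILES: 13 C, 1 Cl, 1 F, 2 O.
Implicit hydrogens by atom environment:
  4 × C (aromatic): no H
  3 × C: 1 H each → 3
  2 × C: 2 H each → 4
  2 × C (aromatic): 1 H each → 2
  2 × C: no H
  1 × Cl: no H
  1 × F: no H
  1 × O: no H
  1 × O (charge -1): no H
  Total hydrogens = 9.
Net charge -1.
Molecular formula: C13H9ClFO2-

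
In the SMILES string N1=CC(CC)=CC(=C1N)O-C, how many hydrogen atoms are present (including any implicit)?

12

Hydrogens are implicit in SMILES; fill each atom to its normal valence:
  3 × C (aromatic): no H
  2 × C: 3 H each → 6
  2 × C (aromatic): 1 H each → 2
  1 × C: 2 H
  1 × N: 2 H
  1 × N (aromatic): no H
  1 × O: no H
  Total hydrogens = 12.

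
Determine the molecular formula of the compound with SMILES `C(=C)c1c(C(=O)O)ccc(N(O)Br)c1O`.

C9H8BrNO4

Heavy atoms from the SMILES: 1 Br, 9 C, 1 N, 4 O.
Implicit hydrogens by atom environment:
  4 × C (aromatic): no H
  3 × O: 1 H each → 3
  2 × C (aromatic): 1 H each → 2
  1 × Br: no H
  1 × C: 2 H
  1 × C: 1 H
  1 × C: no H
  1 × N: no H
  1 × O: no H
  Total hydrogens = 8.
Molecular formula: C9H8BrNO4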